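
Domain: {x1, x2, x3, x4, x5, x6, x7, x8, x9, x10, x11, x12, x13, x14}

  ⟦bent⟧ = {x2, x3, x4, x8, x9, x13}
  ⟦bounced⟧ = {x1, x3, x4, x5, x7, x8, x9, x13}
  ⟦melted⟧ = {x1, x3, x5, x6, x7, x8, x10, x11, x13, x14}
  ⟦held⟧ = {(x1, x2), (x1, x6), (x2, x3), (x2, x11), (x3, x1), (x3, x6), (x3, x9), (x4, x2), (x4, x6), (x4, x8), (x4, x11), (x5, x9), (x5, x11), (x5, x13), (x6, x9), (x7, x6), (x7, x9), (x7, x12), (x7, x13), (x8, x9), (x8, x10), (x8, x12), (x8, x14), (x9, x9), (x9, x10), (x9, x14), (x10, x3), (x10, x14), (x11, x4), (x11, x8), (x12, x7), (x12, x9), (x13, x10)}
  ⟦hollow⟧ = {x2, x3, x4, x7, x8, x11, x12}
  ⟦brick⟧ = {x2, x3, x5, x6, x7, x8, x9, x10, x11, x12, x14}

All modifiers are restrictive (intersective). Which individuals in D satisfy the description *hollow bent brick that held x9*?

{x3, x8}

⟦that held x9⟧ = {x : ⟨x, x9⟩ ∈ ⟦held⟧} = {x3, x5, x6, x7, x8, x9, x12}
⟦brick⟧ = {x2, x3, x5, x6, x7, x8, x9, x10, x11, x12, x14}
… ∩ ⟦that held x9⟧ = {x2, x3, x5, x6, x7, x8, x9, x10, x11, x12, x14} ∩ {x3, x5, x6, x7, x8, x9, x12} = {x3, x5, x6, x7, x8, x9, x12}
… ∩ ⟦hollow⟧ = {x3, x5, x6, x7, x8, x9, x12} ∩ {x2, x3, x4, x7, x8, x11, x12} = {x3, x7, x8, x12}
… ∩ ⟦bent⟧ = {x3, x7, x8, x12} ∩ {x2, x3, x4, x8, x9, x13} = {x3, x8}
So ⟦hollow bent brick that held x9⟧ = {x3, x8}.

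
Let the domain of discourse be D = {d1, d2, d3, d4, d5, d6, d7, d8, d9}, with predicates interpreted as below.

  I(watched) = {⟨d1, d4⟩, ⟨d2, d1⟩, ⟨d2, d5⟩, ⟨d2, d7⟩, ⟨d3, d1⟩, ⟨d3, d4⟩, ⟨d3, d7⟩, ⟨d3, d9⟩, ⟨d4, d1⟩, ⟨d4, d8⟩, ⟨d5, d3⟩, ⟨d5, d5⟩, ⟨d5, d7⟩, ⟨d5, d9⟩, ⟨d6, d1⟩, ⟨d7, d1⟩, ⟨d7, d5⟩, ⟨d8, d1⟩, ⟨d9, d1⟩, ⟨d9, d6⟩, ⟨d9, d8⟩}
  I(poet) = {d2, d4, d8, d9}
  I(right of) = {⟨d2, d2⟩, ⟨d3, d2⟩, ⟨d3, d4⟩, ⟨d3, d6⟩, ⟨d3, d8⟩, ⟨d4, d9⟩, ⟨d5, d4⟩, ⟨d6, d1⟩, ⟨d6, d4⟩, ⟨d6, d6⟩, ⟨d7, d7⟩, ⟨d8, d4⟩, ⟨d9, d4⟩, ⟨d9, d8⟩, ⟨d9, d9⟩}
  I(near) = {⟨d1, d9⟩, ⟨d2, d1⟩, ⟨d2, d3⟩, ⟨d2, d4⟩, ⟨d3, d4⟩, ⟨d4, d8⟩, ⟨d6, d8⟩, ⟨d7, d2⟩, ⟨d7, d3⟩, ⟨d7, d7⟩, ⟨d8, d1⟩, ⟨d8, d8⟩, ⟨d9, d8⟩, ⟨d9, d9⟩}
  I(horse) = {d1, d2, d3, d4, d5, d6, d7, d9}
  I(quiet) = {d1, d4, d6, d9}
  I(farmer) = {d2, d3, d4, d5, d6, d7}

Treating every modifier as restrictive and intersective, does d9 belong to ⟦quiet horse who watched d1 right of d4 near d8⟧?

⟦who watched d1⟧ = {x : ⟨x, d1⟩ ∈ ⟦watched⟧} = {d2, d3, d4, d6, d7, d8, d9}
⟦right of d4⟧ = {x : ⟨x, d4⟩ ∈ ⟦right of⟧} = {d3, d5, d6, d8, d9}
⟦near d8⟧ = {x : ⟨x, d8⟩ ∈ ⟦near⟧} = {d4, d6, d8, d9}
⟦horse⟧ = {d1, d2, d3, d4, d5, d6, d7, d9}
… ∩ ⟦who watched d1⟧ = {d1, d2, d3, d4, d5, d6, d7, d9} ∩ {d2, d3, d4, d6, d7, d8, d9} = {d2, d3, d4, d6, d7, d9}
… ∩ ⟦right of d4⟧ = {d2, d3, d4, d6, d7, d9} ∩ {d3, d5, d6, d8, d9} = {d3, d6, d9}
… ∩ ⟦near d8⟧ = {d3, d6, d9} ∩ {d4, d6, d8, d9} = {d6, d9}
… ∩ ⟦quiet⟧ = {d6, d9} ∩ {d1, d4, d6, d9} = {d6, d9}
⟦quiet horse who watched d1 right of d4 near d8⟧ = {d6, d9}; d9 ∈ this set.

yes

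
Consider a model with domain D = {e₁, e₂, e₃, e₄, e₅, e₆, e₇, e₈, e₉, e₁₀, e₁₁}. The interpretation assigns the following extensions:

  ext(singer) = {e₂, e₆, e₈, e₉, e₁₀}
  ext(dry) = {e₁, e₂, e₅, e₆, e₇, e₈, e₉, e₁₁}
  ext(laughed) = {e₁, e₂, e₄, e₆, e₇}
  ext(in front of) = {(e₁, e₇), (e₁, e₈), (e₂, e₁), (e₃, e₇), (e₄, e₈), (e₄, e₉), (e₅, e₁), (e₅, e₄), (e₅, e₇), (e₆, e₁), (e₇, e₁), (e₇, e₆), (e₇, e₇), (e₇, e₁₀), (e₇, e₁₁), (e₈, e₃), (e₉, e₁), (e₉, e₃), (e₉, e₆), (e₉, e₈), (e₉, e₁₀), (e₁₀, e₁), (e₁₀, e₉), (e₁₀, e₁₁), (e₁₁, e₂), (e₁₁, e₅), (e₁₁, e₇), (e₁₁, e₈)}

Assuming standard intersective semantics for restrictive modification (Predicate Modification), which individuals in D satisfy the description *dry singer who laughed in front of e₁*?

{e₂, e₆}

⟦who laughed⟧ = ⟦laughed⟧ = {e₁, e₂, e₄, e₆, e₇}
⟦in front of e₁⟧ = {x : ⟨x, e₁⟩ ∈ ⟦in front of⟧} = {e₂, e₅, e₆, e₇, e₉, e₁₀}
⟦singer⟧ = {e₂, e₆, e₈, e₉, e₁₀}
… ∩ ⟦who laughed⟧ = {e₂, e₆, e₈, e₉, e₁₀} ∩ {e₁, e₂, e₄, e₆, e₇} = {e₂, e₆}
… ∩ ⟦in front of e₁⟧ = {e₂, e₆} ∩ {e₂, e₅, e₆, e₇, e₉, e₁₀} = {e₂, e₆}
… ∩ ⟦dry⟧ = {e₂, e₆} ∩ {e₁, e₂, e₅, e₆, e₇, e₈, e₉, e₁₁} = {e₂, e₆}
So ⟦dry singer who laughed in front of e₁⟧ = {e₂, e₆}.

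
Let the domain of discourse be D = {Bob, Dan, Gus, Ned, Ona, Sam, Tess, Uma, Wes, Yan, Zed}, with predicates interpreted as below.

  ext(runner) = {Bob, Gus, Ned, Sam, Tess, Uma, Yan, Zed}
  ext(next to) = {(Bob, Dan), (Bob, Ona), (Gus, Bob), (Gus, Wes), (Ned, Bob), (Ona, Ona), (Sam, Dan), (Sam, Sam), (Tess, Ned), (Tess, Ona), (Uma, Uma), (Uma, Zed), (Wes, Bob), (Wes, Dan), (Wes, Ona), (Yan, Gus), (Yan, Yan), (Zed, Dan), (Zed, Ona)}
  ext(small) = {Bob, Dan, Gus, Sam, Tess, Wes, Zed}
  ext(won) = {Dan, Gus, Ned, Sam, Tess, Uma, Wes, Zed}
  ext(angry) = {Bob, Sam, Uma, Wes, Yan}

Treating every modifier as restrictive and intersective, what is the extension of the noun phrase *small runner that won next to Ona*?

⟦that won⟧ = ⟦won⟧ = {Dan, Gus, Ned, Sam, Tess, Uma, Wes, Zed}
⟦next to Ona⟧ = {x : ⟨x, Ona⟩ ∈ ⟦next to⟧} = {Bob, Ona, Tess, Wes, Zed}
⟦runner⟧ = {Bob, Gus, Ned, Sam, Tess, Uma, Yan, Zed}
… ∩ ⟦that won⟧ = {Bob, Gus, Ned, Sam, Tess, Uma, Yan, Zed} ∩ {Dan, Gus, Ned, Sam, Tess, Uma, Wes, Zed} = {Gus, Ned, Sam, Tess, Uma, Zed}
… ∩ ⟦next to Ona⟧ = {Gus, Ned, Sam, Tess, Uma, Zed} ∩ {Bob, Ona, Tess, Wes, Zed} = {Tess, Zed}
… ∩ ⟦small⟧ = {Tess, Zed} ∩ {Bob, Dan, Gus, Sam, Tess, Wes, Zed} = {Tess, Zed}
So ⟦small runner that won next to Ona⟧ = {Tess, Zed}.

{Tess, Zed}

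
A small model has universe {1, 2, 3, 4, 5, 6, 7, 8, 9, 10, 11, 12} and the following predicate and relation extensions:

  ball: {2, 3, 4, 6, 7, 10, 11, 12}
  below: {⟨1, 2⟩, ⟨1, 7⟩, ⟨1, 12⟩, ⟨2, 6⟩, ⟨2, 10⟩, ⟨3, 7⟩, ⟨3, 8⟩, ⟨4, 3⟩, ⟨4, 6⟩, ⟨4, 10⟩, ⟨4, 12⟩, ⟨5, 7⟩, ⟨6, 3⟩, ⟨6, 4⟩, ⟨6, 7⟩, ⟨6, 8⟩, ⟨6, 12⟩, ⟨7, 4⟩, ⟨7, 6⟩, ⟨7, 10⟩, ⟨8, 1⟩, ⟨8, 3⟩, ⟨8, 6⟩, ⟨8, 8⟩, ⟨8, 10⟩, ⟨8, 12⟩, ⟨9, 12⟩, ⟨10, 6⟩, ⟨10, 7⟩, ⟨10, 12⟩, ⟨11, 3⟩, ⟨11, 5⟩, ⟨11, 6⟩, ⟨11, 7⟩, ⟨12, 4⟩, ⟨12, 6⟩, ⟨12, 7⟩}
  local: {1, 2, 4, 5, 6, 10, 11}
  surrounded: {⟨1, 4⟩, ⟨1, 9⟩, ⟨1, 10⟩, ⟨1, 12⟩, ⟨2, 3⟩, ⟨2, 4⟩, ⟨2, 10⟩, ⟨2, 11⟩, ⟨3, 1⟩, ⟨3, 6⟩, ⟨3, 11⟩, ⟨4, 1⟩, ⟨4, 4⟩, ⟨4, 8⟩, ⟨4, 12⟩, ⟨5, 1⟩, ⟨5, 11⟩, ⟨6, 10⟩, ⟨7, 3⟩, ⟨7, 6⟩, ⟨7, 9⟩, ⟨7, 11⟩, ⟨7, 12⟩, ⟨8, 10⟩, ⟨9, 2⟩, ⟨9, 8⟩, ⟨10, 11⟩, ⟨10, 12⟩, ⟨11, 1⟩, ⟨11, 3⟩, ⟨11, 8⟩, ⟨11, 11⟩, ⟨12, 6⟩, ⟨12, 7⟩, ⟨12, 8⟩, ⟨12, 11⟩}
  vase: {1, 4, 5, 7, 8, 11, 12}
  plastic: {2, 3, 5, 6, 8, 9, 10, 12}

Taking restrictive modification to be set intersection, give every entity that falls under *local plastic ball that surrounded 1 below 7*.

⟦that surrounded 1⟧ = {x : ⟨x, 1⟩ ∈ ⟦surrounded⟧} = {3, 4, 5, 11}
⟦below 7⟧ = {x : ⟨x, 7⟩ ∈ ⟦below⟧} = {1, 3, 5, 6, 10, 11, 12}
⟦ball⟧ = {2, 3, 4, 6, 7, 10, 11, 12}
… ∩ ⟦that surrounded 1⟧ = {2, 3, 4, 6, 7, 10, 11, 12} ∩ {3, 4, 5, 11} = {3, 4, 11}
… ∩ ⟦below 7⟧ = {3, 4, 11} ∩ {1, 3, 5, 6, 10, 11, 12} = {3, 11}
… ∩ ⟦local⟧ = {3, 11} ∩ {1, 2, 4, 5, 6, 10, 11} = {11}
… ∩ ⟦plastic⟧ = {11} ∩ {2, 3, 5, 6, 8, 9, 10, 12} = ∅
So ⟦local plastic ball that surrounded 1 below 7⟧ = ∅.

∅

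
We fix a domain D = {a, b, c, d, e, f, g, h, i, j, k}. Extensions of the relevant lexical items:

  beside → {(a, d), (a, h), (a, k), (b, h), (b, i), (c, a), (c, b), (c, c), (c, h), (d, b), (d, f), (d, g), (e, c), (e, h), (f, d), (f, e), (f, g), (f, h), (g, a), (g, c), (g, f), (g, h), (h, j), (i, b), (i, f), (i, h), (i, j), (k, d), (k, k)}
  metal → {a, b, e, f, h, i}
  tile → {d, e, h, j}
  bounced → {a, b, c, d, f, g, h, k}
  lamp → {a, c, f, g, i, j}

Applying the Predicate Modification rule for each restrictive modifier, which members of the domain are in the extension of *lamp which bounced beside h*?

{a, c, f, g}

⟦which bounced⟧ = ⟦bounced⟧ = {a, b, c, d, f, g, h, k}
⟦beside h⟧ = {x : ⟨x, h⟩ ∈ ⟦beside⟧} = {a, b, c, e, f, g, i}
⟦lamp⟧ = {a, c, f, g, i, j}
… ∩ ⟦which bounced⟧ = {a, c, f, g, i, j} ∩ {a, b, c, d, f, g, h, k} = {a, c, f, g}
… ∩ ⟦beside h⟧ = {a, c, f, g} ∩ {a, b, c, e, f, g, i} = {a, c, f, g}
So ⟦lamp which bounced beside h⟧ = {a, c, f, g}.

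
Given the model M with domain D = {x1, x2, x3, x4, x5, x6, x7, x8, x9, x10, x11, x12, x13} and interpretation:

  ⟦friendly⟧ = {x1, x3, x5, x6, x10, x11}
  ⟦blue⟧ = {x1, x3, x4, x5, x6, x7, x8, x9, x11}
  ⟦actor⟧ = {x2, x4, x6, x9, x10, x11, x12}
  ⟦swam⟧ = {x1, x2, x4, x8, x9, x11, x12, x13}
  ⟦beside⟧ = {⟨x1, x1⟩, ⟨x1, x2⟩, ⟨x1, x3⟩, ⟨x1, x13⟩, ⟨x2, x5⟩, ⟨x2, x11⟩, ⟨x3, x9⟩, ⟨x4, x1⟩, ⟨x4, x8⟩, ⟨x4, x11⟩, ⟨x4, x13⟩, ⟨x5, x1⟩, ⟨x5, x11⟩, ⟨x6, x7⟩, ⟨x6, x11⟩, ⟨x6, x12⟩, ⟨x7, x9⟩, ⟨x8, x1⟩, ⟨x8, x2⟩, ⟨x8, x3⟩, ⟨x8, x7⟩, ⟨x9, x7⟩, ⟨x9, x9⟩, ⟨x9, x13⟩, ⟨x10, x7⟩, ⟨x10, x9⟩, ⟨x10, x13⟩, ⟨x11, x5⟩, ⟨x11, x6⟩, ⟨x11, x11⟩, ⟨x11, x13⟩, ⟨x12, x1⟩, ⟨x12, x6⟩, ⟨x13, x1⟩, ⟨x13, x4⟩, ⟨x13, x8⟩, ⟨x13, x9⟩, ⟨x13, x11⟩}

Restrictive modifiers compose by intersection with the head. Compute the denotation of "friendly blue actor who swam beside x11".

{x11}

⟦who swam⟧ = ⟦swam⟧ = {x1, x2, x4, x8, x9, x11, x12, x13}
⟦beside x11⟧ = {x : ⟨x, x11⟩ ∈ ⟦beside⟧} = {x2, x4, x5, x6, x11, x13}
⟦actor⟧ = {x2, x4, x6, x9, x10, x11, x12}
… ∩ ⟦who swam⟧ = {x2, x4, x6, x9, x10, x11, x12} ∩ {x1, x2, x4, x8, x9, x11, x12, x13} = {x2, x4, x9, x11, x12}
… ∩ ⟦beside x11⟧ = {x2, x4, x9, x11, x12} ∩ {x2, x4, x5, x6, x11, x13} = {x2, x4, x11}
… ∩ ⟦friendly⟧ = {x2, x4, x11} ∩ {x1, x3, x5, x6, x10, x11} = {x11}
… ∩ ⟦blue⟧ = {x11} ∩ {x1, x3, x4, x5, x6, x7, x8, x9, x11} = {x11}
So ⟦friendly blue actor who swam beside x11⟧ = {x11}.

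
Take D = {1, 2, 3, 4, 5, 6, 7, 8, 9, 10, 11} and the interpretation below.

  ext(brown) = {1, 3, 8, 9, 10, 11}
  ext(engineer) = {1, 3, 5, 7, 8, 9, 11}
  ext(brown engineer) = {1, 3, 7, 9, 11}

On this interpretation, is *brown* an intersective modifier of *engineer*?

⟦brown⟧ ∩ ⟦engineer⟧ = {1, 3, 8, 9, 10, 11} ∩ {1, 3, 5, 7, 8, 9, 11} = {1, 3, 8, 9, 11}
Observed ⟦brown engineer⟧ = {1, 3, 7, 9, 11}.
These differ, so the modifier is not intersective in this model.

no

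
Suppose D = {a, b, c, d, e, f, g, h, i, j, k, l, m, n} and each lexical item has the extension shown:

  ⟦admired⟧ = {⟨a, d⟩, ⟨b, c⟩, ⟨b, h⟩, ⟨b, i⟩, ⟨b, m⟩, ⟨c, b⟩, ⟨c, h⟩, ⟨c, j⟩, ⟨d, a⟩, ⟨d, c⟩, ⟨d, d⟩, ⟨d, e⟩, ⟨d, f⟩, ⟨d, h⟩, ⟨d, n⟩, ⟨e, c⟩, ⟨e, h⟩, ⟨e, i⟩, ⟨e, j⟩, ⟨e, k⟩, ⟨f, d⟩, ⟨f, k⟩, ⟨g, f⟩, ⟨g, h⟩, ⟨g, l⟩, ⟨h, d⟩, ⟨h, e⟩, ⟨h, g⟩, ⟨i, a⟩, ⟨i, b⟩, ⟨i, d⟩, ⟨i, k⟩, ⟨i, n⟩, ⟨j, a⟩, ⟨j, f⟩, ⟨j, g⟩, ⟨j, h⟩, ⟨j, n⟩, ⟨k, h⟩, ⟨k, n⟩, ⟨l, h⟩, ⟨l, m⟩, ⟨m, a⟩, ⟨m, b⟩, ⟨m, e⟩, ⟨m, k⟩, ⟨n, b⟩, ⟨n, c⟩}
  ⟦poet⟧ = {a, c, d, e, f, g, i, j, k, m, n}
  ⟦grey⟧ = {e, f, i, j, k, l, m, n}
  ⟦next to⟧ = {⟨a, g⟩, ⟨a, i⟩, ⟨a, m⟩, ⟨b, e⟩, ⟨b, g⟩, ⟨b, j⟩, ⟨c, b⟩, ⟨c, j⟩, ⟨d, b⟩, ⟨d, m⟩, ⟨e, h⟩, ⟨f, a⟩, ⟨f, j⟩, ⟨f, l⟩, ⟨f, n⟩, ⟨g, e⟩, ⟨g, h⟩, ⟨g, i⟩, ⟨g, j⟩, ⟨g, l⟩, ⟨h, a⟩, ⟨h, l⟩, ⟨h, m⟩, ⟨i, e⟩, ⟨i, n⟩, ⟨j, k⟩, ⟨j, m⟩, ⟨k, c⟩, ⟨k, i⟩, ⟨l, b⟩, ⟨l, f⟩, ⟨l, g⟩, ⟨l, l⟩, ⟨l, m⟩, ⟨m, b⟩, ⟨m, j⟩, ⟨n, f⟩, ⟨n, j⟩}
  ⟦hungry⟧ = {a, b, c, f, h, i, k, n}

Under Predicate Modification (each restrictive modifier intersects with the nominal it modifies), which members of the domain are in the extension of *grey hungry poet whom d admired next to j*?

{f, n}

⟦whom d admired⟧ = {x : ⟨d, x⟩ ∈ ⟦admired⟧} = {a, c, d, e, f, h, n}
⟦next to j⟧ = {x : ⟨x, j⟩ ∈ ⟦next to⟧} = {b, c, f, g, m, n}
⟦poet⟧ = {a, c, d, e, f, g, i, j, k, m, n}
… ∩ ⟦whom d admired⟧ = {a, c, d, e, f, g, i, j, k, m, n} ∩ {a, c, d, e, f, h, n} = {a, c, d, e, f, n}
… ∩ ⟦next to j⟧ = {a, c, d, e, f, n} ∩ {b, c, f, g, m, n} = {c, f, n}
… ∩ ⟦grey⟧ = {c, f, n} ∩ {e, f, i, j, k, l, m, n} = {f, n}
… ∩ ⟦hungry⟧ = {f, n} ∩ {a, b, c, f, h, i, k, n} = {f, n}
So ⟦grey hungry poet whom d admired next to j⟧ = {f, n}.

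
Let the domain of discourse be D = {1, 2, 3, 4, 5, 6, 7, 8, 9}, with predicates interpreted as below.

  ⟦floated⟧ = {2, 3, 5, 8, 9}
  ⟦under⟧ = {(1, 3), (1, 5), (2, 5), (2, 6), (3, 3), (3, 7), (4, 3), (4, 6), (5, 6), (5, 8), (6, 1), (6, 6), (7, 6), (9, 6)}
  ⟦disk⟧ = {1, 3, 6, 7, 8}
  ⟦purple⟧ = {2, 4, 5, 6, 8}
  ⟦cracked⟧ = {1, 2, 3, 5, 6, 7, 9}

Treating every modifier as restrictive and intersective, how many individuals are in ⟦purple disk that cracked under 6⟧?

1

⟦that cracked⟧ = ⟦cracked⟧ = {1, 2, 3, 5, 6, 7, 9}
⟦under 6⟧ = {x : ⟨x, 6⟩ ∈ ⟦under⟧} = {2, 4, 5, 6, 7, 9}
⟦disk⟧ = {1, 3, 6, 7, 8}
… ∩ ⟦that cracked⟧ = {1, 3, 6, 7, 8} ∩ {1, 2, 3, 5, 6, 7, 9} = {1, 3, 6, 7}
… ∩ ⟦under 6⟧ = {1, 3, 6, 7} ∩ {2, 4, 5, 6, 7, 9} = {6, 7}
… ∩ ⟦purple⟧ = {6, 7} ∩ {2, 4, 5, 6, 8} = {6}
⟦purple disk that cracked under 6⟧ = {6}, so the cardinality is 1.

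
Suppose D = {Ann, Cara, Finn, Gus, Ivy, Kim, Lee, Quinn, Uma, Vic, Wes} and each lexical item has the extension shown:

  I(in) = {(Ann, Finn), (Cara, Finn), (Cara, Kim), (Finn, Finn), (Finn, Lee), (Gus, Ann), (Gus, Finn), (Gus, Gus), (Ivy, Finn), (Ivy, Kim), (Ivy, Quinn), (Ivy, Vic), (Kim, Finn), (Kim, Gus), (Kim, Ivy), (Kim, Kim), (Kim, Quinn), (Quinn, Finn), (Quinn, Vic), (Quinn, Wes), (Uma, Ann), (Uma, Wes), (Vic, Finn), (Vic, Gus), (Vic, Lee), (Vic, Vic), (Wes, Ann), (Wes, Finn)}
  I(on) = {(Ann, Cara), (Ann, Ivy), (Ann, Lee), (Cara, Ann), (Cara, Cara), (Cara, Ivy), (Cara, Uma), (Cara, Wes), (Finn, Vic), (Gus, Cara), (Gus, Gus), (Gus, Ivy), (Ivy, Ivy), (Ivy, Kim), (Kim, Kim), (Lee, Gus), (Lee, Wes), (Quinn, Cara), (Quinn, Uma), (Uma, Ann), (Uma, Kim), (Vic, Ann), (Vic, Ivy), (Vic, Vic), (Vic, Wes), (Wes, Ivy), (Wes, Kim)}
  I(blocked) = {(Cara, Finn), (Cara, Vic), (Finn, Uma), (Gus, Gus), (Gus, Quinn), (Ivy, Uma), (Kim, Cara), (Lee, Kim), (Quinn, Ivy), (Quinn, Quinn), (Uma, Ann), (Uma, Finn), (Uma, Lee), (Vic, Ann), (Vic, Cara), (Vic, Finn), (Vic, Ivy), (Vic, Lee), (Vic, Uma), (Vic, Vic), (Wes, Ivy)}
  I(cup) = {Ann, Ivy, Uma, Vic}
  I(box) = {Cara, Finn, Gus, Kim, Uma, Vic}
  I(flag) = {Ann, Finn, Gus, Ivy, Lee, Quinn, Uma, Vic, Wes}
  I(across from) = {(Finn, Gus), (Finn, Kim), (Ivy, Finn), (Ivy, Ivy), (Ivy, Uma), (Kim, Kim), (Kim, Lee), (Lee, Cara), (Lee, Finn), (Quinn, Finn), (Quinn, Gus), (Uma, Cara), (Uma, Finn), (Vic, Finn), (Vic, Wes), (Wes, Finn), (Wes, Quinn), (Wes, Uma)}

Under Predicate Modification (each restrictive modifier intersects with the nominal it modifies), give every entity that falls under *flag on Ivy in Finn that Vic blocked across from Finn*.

{Ivy, Vic}

⟦on Ivy⟧ = {x : ⟨x, Ivy⟩ ∈ ⟦on⟧} = {Ann, Cara, Gus, Ivy, Vic, Wes}
⟦in Finn⟧ = {x : ⟨x, Finn⟩ ∈ ⟦in⟧} = {Ann, Cara, Finn, Gus, Ivy, Kim, Quinn, Vic, Wes}
⟦that Vic blocked⟧ = {x : ⟨Vic, x⟩ ∈ ⟦blocked⟧} = {Ann, Cara, Finn, Ivy, Lee, Uma, Vic}
⟦across from Finn⟧ = {x : ⟨x, Finn⟩ ∈ ⟦across from⟧} = {Ivy, Lee, Quinn, Uma, Vic, Wes}
⟦flag⟧ = {Ann, Finn, Gus, Ivy, Lee, Quinn, Uma, Vic, Wes}
… ∩ ⟦on Ivy⟧ = {Ann, Finn, Gus, Ivy, Lee, Quinn, Uma, Vic, Wes} ∩ {Ann, Cara, Gus, Ivy, Vic, Wes} = {Ann, Gus, Ivy, Vic, Wes}
… ∩ ⟦in Finn⟧ = {Ann, Gus, Ivy, Vic, Wes} ∩ {Ann, Cara, Finn, Gus, Ivy, Kim, Quinn, Vic, Wes} = {Ann, Gus, Ivy, Vic, Wes}
… ∩ ⟦that Vic blocked⟧ = {Ann, Gus, Ivy, Vic, Wes} ∩ {Ann, Cara, Finn, Ivy, Lee, Uma, Vic} = {Ann, Ivy, Vic}
… ∩ ⟦across from Finn⟧ = {Ann, Ivy, Vic} ∩ {Ivy, Lee, Quinn, Uma, Vic, Wes} = {Ivy, Vic}
So ⟦flag on Ivy in Finn that Vic blocked across from Finn⟧ = {Ivy, Vic}.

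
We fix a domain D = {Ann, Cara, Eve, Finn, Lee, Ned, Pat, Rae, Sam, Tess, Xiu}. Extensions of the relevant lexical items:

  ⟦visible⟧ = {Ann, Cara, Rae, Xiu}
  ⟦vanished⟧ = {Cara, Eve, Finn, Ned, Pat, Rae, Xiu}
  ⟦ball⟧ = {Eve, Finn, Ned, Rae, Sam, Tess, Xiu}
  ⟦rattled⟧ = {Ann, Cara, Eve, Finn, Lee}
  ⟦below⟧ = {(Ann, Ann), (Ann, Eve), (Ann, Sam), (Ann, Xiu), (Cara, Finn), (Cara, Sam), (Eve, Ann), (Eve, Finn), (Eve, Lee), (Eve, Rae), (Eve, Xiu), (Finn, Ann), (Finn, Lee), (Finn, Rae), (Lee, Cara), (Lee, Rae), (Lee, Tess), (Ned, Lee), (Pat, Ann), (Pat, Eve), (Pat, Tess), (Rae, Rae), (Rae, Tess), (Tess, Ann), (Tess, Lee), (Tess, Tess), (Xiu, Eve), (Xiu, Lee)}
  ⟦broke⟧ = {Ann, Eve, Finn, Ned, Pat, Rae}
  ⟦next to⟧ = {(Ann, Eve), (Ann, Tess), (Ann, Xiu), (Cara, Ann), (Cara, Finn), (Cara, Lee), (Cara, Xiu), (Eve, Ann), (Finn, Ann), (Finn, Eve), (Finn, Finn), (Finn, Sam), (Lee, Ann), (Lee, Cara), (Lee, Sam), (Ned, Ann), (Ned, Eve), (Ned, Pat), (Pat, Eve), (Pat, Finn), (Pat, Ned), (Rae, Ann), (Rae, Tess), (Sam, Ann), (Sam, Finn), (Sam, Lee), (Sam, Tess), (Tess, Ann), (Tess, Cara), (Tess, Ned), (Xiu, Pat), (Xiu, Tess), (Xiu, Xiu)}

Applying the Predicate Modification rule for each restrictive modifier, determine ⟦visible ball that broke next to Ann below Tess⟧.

{Rae}

⟦that broke⟧ = ⟦broke⟧ = {Ann, Eve, Finn, Ned, Pat, Rae}
⟦next to Ann⟧ = {x : ⟨x, Ann⟩ ∈ ⟦next to⟧} = {Cara, Eve, Finn, Lee, Ned, Rae, Sam, Tess}
⟦below Tess⟧ = {x : ⟨x, Tess⟩ ∈ ⟦below⟧} = {Lee, Pat, Rae, Tess}
⟦ball⟧ = {Eve, Finn, Ned, Rae, Sam, Tess, Xiu}
… ∩ ⟦that broke⟧ = {Eve, Finn, Ned, Rae, Sam, Tess, Xiu} ∩ {Ann, Eve, Finn, Ned, Pat, Rae} = {Eve, Finn, Ned, Rae}
… ∩ ⟦next to Ann⟧ = {Eve, Finn, Ned, Rae} ∩ {Cara, Eve, Finn, Lee, Ned, Rae, Sam, Tess} = {Eve, Finn, Ned, Rae}
… ∩ ⟦below Tess⟧ = {Eve, Finn, Ned, Rae} ∩ {Lee, Pat, Rae, Tess} = {Rae}
… ∩ ⟦visible⟧ = {Rae} ∩ {Ann, Cara, Rae, Xiu} = {Rae}
So ⟦visible ball that broke next to Ann below Tess⟧ = {Rae}.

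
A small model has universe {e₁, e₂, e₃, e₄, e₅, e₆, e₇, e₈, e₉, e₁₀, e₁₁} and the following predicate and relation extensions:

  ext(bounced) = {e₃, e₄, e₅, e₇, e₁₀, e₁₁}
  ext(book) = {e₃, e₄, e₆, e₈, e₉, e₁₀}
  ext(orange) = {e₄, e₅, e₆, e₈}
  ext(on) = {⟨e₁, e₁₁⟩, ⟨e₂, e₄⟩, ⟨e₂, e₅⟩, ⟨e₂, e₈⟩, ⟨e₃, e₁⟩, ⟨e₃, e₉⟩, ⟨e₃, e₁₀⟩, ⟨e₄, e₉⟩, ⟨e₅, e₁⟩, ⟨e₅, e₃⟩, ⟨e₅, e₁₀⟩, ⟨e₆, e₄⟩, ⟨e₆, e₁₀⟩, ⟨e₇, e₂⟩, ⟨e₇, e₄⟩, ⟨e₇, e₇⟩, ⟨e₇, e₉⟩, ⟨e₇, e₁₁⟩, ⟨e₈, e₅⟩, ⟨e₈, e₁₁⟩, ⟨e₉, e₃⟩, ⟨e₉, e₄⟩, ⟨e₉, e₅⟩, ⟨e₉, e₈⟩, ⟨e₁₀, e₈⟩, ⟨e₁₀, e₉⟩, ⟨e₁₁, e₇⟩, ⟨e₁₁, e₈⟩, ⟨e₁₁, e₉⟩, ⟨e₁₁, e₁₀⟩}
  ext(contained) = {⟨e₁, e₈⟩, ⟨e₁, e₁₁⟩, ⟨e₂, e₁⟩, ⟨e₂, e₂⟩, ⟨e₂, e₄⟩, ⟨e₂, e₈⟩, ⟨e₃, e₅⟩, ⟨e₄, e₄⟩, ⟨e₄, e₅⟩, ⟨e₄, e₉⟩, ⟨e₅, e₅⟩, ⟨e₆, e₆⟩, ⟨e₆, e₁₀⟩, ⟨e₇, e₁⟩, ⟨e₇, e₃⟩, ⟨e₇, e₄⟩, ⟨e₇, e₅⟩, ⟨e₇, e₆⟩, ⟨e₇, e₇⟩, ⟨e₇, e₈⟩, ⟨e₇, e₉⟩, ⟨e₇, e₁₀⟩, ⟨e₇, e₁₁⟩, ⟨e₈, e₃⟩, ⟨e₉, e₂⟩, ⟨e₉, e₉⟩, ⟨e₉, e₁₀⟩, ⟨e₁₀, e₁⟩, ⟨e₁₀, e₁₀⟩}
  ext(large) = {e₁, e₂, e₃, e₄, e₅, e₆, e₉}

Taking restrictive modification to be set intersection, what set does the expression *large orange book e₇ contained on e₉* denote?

⟦e₇ contained⟧ = {x : ⟨e₇, x⟩ ∈ ⟦contained⟧} = {e₁, e₃, e₄, e₅, e₆, e₇, e₈, e₉, e₁₀, e₁₁}
⟦on e₉⟧ = {x : ⟨x, e₉⟩ ∈ ⟦on⟧} = {e₃, e₄, e₇, e₁₀, e₁₁}
⟦book⟧ = {e₃, e₄, e₆, e₈, e₉, e₁₀}
… ∩ ⟦e₇ contained⟧ = {e₃, e₄, e₆, e₈, e₉, e₁₀} ∩ {e₁, e₃, e₄, e₅, e₆, e₇, e₈, e₉, e₁₀, e₁₁} = {e₃, e₄, e₆, e₈, e₉, e₁₀}
… ∩ ⟦on e₉⟧ = {e₃, e₄, e₆, e₈, e₉, e₁₀} ∩ {e₃, e₄, e₇, e₁₀, e₁₁} = {e₃, e₄, e₁₀}
… ∩ ⟦large⟧ = {e₃, e₄, e₁₀} ∩ {e₁, e₂, e₃, e₄, e₅, e₆, e₉} = {e₃, e₄}
… ∩ ⟦orange⟧ = {e₃, e₄} ∩ {e₄, e₅, e₆, e₈} = {e₄}
So ⟦large orange book e₇ contained on e₉⟧ = {e₄}.

{e₄}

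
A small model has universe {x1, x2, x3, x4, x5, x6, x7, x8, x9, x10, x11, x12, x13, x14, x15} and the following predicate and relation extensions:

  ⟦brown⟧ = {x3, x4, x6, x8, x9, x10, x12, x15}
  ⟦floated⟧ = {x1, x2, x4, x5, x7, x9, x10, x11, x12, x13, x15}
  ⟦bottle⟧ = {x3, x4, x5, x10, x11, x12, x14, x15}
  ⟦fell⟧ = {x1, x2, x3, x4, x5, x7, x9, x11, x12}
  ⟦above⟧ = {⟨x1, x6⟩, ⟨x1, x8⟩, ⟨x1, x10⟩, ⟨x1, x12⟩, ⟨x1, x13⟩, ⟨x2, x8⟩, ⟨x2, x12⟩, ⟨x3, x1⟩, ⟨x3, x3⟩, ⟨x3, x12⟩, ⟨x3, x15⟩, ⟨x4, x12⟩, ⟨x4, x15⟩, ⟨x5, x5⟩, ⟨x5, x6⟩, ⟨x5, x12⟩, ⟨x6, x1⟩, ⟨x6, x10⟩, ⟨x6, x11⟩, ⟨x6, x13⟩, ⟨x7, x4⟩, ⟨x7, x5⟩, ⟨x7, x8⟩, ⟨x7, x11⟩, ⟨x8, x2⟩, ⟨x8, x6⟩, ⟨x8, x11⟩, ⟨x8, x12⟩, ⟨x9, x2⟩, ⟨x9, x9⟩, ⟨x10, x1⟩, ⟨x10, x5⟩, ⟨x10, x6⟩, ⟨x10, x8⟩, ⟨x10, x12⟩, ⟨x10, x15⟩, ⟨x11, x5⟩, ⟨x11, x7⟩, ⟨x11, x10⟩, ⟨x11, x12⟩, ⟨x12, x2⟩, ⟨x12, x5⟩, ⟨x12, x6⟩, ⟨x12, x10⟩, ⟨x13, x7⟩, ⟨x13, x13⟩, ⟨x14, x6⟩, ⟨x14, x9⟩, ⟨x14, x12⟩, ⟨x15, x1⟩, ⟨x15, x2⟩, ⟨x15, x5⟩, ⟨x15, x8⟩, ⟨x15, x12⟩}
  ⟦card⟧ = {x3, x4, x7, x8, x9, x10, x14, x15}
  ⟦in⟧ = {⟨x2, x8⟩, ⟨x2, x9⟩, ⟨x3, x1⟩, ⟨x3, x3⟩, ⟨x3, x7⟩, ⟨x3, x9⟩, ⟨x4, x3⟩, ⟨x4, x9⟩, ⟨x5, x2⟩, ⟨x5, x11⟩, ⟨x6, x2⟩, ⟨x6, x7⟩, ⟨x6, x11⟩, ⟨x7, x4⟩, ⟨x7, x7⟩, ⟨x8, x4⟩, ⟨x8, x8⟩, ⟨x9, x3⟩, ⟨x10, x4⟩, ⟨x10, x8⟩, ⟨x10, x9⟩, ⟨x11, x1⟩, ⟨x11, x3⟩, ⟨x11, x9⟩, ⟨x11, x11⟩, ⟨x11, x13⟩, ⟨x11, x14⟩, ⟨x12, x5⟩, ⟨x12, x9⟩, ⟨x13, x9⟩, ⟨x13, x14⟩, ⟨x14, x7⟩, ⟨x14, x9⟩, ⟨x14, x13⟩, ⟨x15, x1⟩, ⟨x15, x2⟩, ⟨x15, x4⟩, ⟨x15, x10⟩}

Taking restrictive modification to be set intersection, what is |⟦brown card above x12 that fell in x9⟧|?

2

⟦above x12⟧ = {x : ⟨x, x12⟩ ∈ ⟦above⟧} = {x1, x2, x3, x4, x5, x8, x10, x11, x14, x15}
⟦that fell⟧ = ⟦fell⟧ = {x1, x2, x3, x4, x5, x7, x9, x11, x12}
⟦in x9⟧ = {x : ⟨x, x9⟩ ∈ ⟦in⟧} = {x2, x3, x4, x10, x11, x12, x13, x14}
⟦card⟧ = {x3, x4, x7, x8, x9, x10, x14, x15}
… ∩ ⟦above x12⟧ = {x3, x4, x7, x8, x9, x10, x14, x15} ∩ {x1, x2, x3, x4, x5, x8, x10, x11, x14, x15} = {x3, x4, x8, x10, x14, x15}
… ∩ ⟦that fell⟧ = {x3, x4, x8, x10, x14, x15} ∩ {x1, x2, x3, x4, x5, x7, x9, x11, x12} = {x3, x4}
… ∩ ⟦in x9⟧ = {x3, x4} ∩ {x2, x3, x4, x10, x11, x12, x13, x14} = {x3, x4}
… ∩ ⟦brown⟧ = {x3, x4} ∩ {x3, x4, x6, x8, x9, x10, x12, x15} = {x3, x4}
⟦brown card above x12 that fell in x9⟧ = {x3, x4}, so the cardinality is 2.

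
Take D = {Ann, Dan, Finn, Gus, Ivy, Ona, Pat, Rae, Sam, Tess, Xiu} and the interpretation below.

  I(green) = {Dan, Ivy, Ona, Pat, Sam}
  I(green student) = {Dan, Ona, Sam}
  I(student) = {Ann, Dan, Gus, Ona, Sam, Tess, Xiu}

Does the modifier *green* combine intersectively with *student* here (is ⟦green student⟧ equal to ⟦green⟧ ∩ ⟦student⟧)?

yes

⟦green⟧ ∩ ⟦student⟧ = {Dan, Ivy, Ona, Pat, Sam} ∩ {Ann, Dan, Gus, Ona, Sam, Tess, Xiu} = {Dan, Ona, Sam}
Observed ⟦green student⟧ = {Dan, Ona, Sam}.
These coincide, so the modifier is intersective here.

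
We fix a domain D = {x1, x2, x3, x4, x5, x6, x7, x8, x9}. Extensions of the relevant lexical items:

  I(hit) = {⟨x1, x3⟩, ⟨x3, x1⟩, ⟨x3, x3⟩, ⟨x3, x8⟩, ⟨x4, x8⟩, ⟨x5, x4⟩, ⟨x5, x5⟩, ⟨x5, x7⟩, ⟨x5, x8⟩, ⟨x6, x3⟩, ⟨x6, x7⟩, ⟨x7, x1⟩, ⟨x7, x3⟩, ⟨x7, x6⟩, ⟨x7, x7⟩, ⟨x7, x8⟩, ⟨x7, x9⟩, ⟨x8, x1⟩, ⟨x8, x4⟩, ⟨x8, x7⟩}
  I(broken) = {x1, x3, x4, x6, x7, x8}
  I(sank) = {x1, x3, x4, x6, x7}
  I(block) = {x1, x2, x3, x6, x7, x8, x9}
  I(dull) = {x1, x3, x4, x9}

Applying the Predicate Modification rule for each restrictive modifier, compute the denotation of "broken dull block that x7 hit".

⟦that x7 hit⟧ = {x : ⟨x7, x⟩ ∈ ⟦hit⟧} = {x1, x3, x6, x7, x8, x9}
⟦block⟧ = {x1, x2, x3, x6, x7, x8, x9}
… ∩ ⟦that x7 hit⟧ = {x1, x2, x3, x6, x7, x8, x9} ∩ {x1, x3, x6, x7, x8, x9} = {x1, x3, x6, x7, x8, x9}
… ∩ ⟦broken⟧ = {x1, x3, x6, x7, x8, x9} ∩ {x1, x3, x4, x6, x7, x8} = {x1, x3, x6, x7, x8}
… ∩ ⟦dull⟧ = {x1, x3, x6, x7, x8} ∩ {x1, x3, x4, x9} = {x1, x3}
So ⟦broken dull block that x7 hit⟧ = {x1, x3}.

{x1, x3}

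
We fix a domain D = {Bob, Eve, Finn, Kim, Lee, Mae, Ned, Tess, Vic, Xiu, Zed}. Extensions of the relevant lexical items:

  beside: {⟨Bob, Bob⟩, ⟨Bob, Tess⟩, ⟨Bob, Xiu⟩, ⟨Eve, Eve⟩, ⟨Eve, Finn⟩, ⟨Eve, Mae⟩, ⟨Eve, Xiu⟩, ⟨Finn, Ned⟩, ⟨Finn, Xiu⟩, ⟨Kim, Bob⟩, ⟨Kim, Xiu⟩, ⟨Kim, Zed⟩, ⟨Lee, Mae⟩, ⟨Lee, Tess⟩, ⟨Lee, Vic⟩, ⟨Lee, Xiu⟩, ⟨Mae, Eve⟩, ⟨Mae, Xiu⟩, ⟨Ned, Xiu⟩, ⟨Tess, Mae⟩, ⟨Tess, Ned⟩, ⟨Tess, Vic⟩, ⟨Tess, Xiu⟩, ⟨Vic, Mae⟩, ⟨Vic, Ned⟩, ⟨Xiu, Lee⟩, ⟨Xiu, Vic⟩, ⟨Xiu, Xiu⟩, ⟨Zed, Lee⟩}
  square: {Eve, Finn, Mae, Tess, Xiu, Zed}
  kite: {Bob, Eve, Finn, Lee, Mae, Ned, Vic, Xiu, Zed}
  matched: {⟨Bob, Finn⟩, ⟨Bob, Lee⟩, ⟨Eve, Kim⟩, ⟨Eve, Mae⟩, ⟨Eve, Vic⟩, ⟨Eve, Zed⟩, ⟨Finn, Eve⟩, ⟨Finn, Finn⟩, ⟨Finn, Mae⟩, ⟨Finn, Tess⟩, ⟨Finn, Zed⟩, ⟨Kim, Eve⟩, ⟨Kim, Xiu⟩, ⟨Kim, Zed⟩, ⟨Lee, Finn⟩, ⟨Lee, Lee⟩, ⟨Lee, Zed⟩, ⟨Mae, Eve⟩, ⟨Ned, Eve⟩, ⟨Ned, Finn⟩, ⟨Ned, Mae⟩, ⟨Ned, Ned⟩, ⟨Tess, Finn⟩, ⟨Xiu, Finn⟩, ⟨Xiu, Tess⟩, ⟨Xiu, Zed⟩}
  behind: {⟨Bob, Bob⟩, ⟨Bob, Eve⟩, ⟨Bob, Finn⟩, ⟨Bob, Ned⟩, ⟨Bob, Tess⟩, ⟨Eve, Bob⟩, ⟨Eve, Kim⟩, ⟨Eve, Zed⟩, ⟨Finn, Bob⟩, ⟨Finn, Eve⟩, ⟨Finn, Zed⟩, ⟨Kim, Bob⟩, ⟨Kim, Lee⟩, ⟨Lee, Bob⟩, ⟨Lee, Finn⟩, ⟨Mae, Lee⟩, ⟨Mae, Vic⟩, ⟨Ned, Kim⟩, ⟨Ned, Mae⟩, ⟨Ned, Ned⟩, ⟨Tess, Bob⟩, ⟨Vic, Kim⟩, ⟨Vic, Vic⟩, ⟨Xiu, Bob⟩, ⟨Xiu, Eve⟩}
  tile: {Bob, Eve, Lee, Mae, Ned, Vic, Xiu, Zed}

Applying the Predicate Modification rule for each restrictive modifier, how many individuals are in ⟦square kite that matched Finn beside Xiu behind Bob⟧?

2

⟦that matched Finn⟧ = {x : ⟨x, Finn⟩ ∈ ⟦matched⟧} = {Bob, Finn, Lee, Ned, Tess, Xiu}
⟦beside Xiu⟧ = {x : ⟨x, Xiu⟩ ∈ ⟦beside⟧} = {Bob, Eve, Finn, Kim, Lee, Mae, Ned, Tess, Xiu}
⟦behind Bob⟧ = {x : ⟨x, Bob⟩ ∈ ⟦behind⟧} = {Bob, Eve, Finn, Kim, Lee, Tess, Xiu}
⟦kite⟧ = {Bob, Eve, Finn, Lee, Mae, Ned, Vic, Xiu, Zed}
… ∩ ⟦that matched Finn⟧ = {Bob, Eve, Finn, Lee, Mae, Ned, Vic, Xiu, Zed} ∩ {Bob, Finn, Lee, Ned, Tess, Xiu} = {Bob, Finn, Lee, Ned, Xiu}
… ∩ ⟦beside Xiu⟧ = {Bob, Finn, Lee, Ned, Xiu} ∩ {Bob, Eve, Finn, Kim, Lee, Mae, Ned, Tess, Xiu} = {Bob, Finn, Lee, Ned, Xiu}
… ∩ ⟦behind Bob⟧ = {Bob, Finn, Lee, Ned, Xiu} ∩ {Bob, Eve, Finn, Kim, Lee, Tess, Xiu} = {Bob, Finn, Lee, Xiu}
… ∩ ⟦square⟧ = {Bob, Finn, Lee, Xiu} ∩ {Eve, Finn, Mae, Tess, Xiu, Zed} = {Finn, Xiu}
⟦square kite that matched Finn beside Xiu behind Bob⟧ = {Finn, Xiu}, so the cardinality is 2.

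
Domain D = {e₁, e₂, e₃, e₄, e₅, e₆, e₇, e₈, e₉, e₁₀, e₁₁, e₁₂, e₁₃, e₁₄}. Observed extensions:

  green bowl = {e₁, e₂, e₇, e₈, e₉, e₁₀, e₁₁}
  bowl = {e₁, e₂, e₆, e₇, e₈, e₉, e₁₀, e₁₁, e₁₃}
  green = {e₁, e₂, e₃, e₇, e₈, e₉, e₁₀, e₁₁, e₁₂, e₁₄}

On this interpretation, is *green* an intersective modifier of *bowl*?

⟦green⟧ ∩ ⟦bowl⟧ = {e₁, e₂, e₃, e₇, e₈, e₉, e₁₀, e₁₁, e₁₂, e₁₄} ∩ {e₁, e₂, e₆, e₇, e₈, e₉, e₁₀, e₁₁, e₁₃} = {e₁, e₂, e₇, e₈, e₉, e₁₀, e₁₁}
Observed ⟦green bowl⟧ = {e₁, e₂, e₇, e₈, e₉, e₁₀, e₁₁}.
These coincide, so the modifier is intersective here.

yes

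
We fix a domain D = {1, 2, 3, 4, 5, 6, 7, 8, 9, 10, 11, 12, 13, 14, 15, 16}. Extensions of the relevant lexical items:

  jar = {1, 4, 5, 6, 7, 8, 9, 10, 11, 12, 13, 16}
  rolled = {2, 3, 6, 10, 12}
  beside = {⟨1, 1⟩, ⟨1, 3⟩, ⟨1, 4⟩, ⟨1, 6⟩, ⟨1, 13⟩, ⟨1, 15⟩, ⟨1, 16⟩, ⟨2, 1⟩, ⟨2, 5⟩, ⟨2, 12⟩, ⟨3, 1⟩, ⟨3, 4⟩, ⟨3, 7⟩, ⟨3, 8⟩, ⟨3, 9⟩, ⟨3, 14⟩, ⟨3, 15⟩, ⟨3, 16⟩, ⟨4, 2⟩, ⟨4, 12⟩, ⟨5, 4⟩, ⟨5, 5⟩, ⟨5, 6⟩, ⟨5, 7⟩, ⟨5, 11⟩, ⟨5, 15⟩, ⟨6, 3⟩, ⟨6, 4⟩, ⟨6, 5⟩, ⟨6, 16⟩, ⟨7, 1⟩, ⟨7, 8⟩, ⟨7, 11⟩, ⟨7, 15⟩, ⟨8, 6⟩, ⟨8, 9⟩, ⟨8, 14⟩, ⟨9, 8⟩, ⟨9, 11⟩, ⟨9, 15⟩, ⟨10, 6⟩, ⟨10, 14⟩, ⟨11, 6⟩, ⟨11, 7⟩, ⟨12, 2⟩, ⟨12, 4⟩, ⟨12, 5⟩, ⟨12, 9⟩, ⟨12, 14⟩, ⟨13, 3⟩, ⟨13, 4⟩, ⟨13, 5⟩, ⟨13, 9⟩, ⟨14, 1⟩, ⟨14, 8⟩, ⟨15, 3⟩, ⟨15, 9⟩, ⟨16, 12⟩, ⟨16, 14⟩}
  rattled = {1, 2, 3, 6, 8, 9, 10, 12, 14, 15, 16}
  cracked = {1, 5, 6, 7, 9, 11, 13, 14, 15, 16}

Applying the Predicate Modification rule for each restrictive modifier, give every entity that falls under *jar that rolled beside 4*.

⟦that rolled⟧ = ⟦rolled⟧ = {2, 3, 6, 10, 12}
⟦beside 4⟧ = {x : ⟨x, 4⟩ ∈ ⟦beside⟧} = {1, 3, 5, 6, 12, 13}
⟦jar⟧ = {1, 4, 5, 6, 7, 8, 9, 10, 11, 12, 13, 16}
… ∩ ⟦that rolled⟧ = {1, 4, 5, 6, 7, 8, 9, 10, 11, 12, 13, 16} ∩ {2, 3, 6, 10, 12} = {6, 10, 12}
… ∩ ⟦beside 4⟧ = {6, 10, 12} ∩ {1, 3, 5, 6, 12, 13} = {6, 12}
So ⟦jar that rolled beside 4⟧ = {6, 12}.

{6, 12}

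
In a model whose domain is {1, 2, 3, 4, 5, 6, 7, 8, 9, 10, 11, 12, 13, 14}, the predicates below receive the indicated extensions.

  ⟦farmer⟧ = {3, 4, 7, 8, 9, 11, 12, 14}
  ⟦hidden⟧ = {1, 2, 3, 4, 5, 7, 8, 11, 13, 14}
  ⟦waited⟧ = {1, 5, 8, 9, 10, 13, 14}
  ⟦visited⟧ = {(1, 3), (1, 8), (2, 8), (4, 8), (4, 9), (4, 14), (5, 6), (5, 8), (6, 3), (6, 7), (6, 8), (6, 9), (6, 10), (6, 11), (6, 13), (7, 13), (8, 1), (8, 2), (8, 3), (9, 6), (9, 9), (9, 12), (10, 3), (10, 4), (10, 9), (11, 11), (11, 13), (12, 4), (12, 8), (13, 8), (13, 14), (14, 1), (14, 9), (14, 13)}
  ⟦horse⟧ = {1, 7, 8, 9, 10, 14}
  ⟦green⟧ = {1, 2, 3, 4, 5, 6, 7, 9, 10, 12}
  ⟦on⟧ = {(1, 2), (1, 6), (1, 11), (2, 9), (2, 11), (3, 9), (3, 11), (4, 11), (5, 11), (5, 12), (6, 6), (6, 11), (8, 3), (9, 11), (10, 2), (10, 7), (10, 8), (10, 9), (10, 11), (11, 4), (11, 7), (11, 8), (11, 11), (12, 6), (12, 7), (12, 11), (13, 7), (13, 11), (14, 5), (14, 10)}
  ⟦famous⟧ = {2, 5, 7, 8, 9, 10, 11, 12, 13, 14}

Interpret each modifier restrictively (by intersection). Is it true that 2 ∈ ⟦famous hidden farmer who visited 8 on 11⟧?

no

⟦who visited 8⟧ = {x : ⟨x, 8⟩ ∈ ⟦visited⟧} = {1, 2, 4, 5, 6, 12, 13}
⟦on 11⟧ = {x : ⟨x, 11⟩ ∈ ⟦on⟧} = {1, 2, 3, 4, 5, 6, 9, 10, 11, 12, 13}
⟦farmer⟧ = {3, 4, 7, 8, 9, 11, 12, 14}
… ∩ ⟦who visited 8⟧ = {3, 4, 7, 8, 9, 11, 12, 14} ∩ {1, 2, 4, 5, 6, 12, 13} = {4, 12}
… ∩ ⟦on 11⟧ = {4, 12} ∩ {1, 2, 3, 4, 5, 6, 9, 10, 11, 12, 13} = {4, 12}
… ∩ ⟦famous⟧ = {4, 12} ∩ {2, 5, 7, 8, 9, 10, 11, 12, 13, 14} = {12}
… ∩ ⟦hidden⟧ = {12} ∩ {1, 2, 3, 4, 5, 7, 8, 11, 13, 14} = ∅
⟦famous hidden farmer who visited 8 on 11⟧ = ∅; 2 ∉ this set.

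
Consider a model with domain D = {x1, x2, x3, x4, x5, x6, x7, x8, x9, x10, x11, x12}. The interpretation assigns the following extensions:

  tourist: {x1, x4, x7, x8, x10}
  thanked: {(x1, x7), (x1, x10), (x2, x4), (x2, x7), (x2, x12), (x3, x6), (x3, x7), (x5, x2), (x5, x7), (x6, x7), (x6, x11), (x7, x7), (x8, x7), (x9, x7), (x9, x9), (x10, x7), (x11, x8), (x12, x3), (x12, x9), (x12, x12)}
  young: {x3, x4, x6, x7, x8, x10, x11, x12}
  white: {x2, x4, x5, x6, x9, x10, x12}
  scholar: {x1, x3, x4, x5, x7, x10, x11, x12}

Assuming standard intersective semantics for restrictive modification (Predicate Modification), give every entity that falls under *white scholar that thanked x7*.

⟦that thanked x7⟧ = {x : ⟨x, x7⟩ ∈ ⟦thanked⟧} = {x1, x2, x3, x5, x6, x7, x8, x9, x10}
⟦scholar⟧ = {x1, x3, x4, x5, x7, x10, x11, x12}
… ∩ ⟦that thanked x7⟧ = {x1, x3, x4, x5, x7, x10, x11, x12} ∩ {x1, x2, x3, x5, x6, x7, x8, x9, x10} = {x1, x3, x5, x7, x10}
… ∩ ⟦white⟧ = {x1, x3, x5, x7, x10} ∩ {x2, x4, x5, x6, x9, x10, x12} = {x5, x10}
So ⟦white scholar that thanked x7⟧ = {x5, x10}.

{x5, x10}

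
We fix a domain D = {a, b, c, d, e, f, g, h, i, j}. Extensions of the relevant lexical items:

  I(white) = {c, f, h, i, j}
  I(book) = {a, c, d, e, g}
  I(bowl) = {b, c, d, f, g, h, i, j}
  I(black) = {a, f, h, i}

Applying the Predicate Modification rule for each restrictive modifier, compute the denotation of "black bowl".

{f, h, i}

⟦bowl⟧ = {b, c, d, f, g, h, i, j}
… ∩ ⟦black⟧ = {b, c, d, f, g, h, i, j} ∩ {a, f, h, i} = {f, h, i}
So ⟦black bowl⟧ = {f, h, i}.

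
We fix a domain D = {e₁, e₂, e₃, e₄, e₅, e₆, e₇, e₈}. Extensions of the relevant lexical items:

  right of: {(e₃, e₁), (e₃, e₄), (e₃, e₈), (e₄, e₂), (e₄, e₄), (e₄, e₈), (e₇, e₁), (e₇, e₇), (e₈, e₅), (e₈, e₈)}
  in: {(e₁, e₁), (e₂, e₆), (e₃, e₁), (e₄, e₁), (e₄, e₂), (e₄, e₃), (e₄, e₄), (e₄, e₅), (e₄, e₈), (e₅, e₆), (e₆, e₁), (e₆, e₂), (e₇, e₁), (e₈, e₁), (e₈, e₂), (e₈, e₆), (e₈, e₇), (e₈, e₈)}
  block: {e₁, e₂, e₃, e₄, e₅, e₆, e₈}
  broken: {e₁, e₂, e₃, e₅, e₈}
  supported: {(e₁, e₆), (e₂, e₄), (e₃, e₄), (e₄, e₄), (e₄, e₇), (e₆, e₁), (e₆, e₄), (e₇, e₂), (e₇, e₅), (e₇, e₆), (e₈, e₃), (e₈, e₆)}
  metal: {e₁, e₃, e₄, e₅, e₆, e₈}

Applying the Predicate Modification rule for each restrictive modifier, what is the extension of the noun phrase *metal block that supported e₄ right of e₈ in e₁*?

{e₃, e₄}

⟦that supported e₄⟧ = {x : ⟨x, e₄⟩ ∈ ⟦supported⟧} = {e₂, e₃, e₄, e₆}
⟦right of e₈⟧ = {x : ⟨x, e₈⟩ ∈ ⟦right of⟧} = {e₃, e₄, e₈}
⟦in e₁⟧ = {x : ⟨x, e₁⟩ ∈ ⟦in⟧} = {e₁, e₃, e₄, e₆, e₇, e₈}
⟦block⟧ = {e₁, e₂, e₃, e₄, e₅, e₆, e₈}
… ∩ ⟦that supported e₄⟧ = {e₁, e₂, e₃, e₄, e₅, e₆, e₈} ∩ {e₂, e₃, e₄, e₆} = {e₂, e₃, e₄, e₆}
… ∩ ⟦right of e₈⟧ = {e₂, e₃, e₄, e₆} ∩ {e₃, e₄, e₈} = {e₃, e₄}
… ∩ ⟦in e₁⟧ = {e₃, e₄} ∩ {e₁, e₃, e₄, e₆, e₇, e₈} = {e₃, e₄}
… ∩ ⟦metal⟧ = {e₃, e₄} ∩ {e₁, e₃, e₄, e₅, e₆, e₈} = {e₃, e₄}
So ⟦metal block that supported e₄ right of e₈ in e₁⟧ = {e₃, e₄}.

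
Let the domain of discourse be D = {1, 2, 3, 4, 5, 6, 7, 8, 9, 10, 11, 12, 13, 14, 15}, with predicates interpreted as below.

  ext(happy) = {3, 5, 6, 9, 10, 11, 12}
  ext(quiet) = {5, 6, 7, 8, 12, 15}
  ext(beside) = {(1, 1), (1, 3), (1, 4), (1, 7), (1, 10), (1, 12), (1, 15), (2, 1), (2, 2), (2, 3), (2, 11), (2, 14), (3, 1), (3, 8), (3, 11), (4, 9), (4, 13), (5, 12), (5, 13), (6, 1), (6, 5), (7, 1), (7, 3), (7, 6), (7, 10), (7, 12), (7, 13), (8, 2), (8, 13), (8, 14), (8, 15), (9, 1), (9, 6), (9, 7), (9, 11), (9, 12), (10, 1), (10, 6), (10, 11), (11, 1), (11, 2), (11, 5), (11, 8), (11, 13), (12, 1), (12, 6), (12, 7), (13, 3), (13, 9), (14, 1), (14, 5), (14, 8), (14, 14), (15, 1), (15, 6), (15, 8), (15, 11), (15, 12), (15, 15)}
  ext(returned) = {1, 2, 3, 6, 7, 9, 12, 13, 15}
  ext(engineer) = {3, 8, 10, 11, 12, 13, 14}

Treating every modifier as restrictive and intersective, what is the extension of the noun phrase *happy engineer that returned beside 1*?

⟦that returned⟧ = ⟦returned⟧ = {1, 2, 3, 6, 7, 9, 12, 13, 15}
⟦beside 1⟧ = {x : ⟨x, 1⟩ ∈ ⟦beside⟧} = {1, 2, 3, 6, 7, 9, 10, 11, 12, 14, 15}
⟦engineer⟧ = {3, 8, 10, 11, 12, 13, 14}
… ∩ ⟦that returned⟧ = {3, 8, 10, 11, 12, 13, 14} ∩ {1, 2, 3, 6, 7, 9, 12, 13, 15} = {3, 12, 13}
… ∩ ⟦beside 1⟧ = {3, 12, 13} ∩ {1, 2, 3, 6, 7, 9, 10, 11, 12, 14, 15} = {3, 12}
… ∩ ⟦happy⟧ = {3, 12} ∩ {3, 5, 6, 9, 10, 11, 12} = {3, 12}
So ⟦happy engineer that returned beside 1⟧ = {3, 12}.

{3, 12}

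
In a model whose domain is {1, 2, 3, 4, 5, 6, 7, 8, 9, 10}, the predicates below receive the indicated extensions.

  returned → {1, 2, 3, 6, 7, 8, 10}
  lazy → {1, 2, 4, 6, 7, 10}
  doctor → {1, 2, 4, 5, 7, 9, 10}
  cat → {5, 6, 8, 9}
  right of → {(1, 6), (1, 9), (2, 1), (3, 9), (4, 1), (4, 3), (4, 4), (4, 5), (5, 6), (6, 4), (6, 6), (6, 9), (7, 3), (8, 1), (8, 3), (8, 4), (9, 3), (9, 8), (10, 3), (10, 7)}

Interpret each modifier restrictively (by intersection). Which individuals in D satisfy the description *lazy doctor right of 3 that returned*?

{7, 10}

⟦right of 3⟧ = {x : ⟨x, 3⟩ ∈ ⟦right of⟧} = {4, 7, 8, 9, 10}
⟦that returned⟧ = ⟦returned⟧ = {1, 2, 3, 6, 7, 8, 10}
⟦doctor⟧ = {1, 2, 4, 5, 7, 9, 10}
… ∩ ⟦right of 3⟧ = {1, 2, 4, 5, 7, 9, 10} ∩ {4, 7, 8, 9, 10} = {4, 7, 9, 10}
… ∩ ⟦that returned⟧ = {4, 7, 9, 10} ∩ {1, 2, 3, 6, 7, 8, 10} = {7, 10}
… ∩ ⟦lazy⟧ = {7, 10} ∩ {1, 2, 4, 6, 7, 10} = {7, 10}
So ⟦lazy doctor right of 3 that returned⟧ = {7, 10}.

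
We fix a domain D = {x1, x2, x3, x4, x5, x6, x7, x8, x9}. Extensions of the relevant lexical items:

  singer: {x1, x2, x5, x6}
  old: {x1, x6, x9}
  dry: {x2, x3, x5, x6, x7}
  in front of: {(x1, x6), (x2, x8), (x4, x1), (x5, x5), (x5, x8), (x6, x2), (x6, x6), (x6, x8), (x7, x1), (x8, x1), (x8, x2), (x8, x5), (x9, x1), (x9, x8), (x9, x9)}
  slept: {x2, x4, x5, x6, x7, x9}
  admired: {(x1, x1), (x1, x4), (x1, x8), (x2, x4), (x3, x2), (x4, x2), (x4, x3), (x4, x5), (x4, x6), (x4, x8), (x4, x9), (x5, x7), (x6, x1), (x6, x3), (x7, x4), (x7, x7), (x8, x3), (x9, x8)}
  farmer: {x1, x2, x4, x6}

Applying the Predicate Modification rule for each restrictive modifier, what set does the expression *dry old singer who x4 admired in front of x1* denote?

⟦who x4 admired⟧ = {x : ⟨x4, x⟩ ∈ ⟦admired⟧} = {x2, x3, x5, x6, x8, x9}
⟦in front of x1⟧ = {x : ⟨x, x1⟩ ∈ ⟦in front of⟧} = {x4, x7, x8, x9}
⟦singer⟧ = {x1, x2, x5, x6}
… ∩ ⟦who x4 admired⟧ = {x1, x2, x5, x6} ∩ {x2, x3, x5, x6, x8, x9} = {x2, x5, x6}
… ∩ ⟦in front of x1⟧ = {x2, x5, x6} ∩ {x4, x7, x8, x9} = ∅
… ∩ ⟦dry⟧ = ∅ ∩ {x2, x3, x5, x6, x7} = ∅
… ∩ ⟦old⟧ = ∅ ∩ {x1, x6, x9} = ∅
So ⟦dry old singer who x4 admired in front of x1⟧ = {}.

{}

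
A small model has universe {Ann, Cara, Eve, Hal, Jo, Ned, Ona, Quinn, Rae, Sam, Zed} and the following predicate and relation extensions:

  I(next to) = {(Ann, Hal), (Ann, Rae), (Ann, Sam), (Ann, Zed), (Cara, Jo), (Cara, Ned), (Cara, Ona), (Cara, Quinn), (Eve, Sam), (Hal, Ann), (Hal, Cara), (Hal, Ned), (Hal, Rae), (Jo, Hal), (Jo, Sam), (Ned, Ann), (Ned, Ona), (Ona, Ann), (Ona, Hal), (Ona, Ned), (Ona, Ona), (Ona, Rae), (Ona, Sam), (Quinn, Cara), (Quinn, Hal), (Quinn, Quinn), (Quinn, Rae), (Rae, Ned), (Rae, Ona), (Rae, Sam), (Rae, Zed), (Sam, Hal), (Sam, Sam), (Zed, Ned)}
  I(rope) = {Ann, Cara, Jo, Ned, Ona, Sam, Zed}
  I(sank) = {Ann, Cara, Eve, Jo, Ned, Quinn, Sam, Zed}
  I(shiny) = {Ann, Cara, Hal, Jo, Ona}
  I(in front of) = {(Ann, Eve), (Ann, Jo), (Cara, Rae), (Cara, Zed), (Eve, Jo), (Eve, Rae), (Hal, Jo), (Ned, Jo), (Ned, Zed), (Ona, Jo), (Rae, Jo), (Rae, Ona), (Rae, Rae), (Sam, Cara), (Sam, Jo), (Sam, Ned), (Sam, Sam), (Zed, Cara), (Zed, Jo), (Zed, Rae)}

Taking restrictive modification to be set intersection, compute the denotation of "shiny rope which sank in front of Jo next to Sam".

⟦which sank⟧ = ⟦sank⟧ = {Ann, Cara, Eve, Jo, Ned, Quinn, Sam, Zed}
⟦in front of Jo⟧ = {x : ⟨x, Jo⟩ ∈ ⟦in front of⟧} = {Ann, Eve, Hal, Ned, Ona, Rae, Sam, Zed}
⟦next to Sam⟧ = {x : ⟨x, Sam⟩ ∈ ⟦next to⟧} = {Ann, Eve, Jo, Ona, Rae, Sam}
⟦rope⟧ = {Ann, Cara, Jo, Ned, Ona, Sam, Zed}
… ∩ ⟦which sank⟧ = {Ann, Cara, Jo, Ned, Ona, Sam, Zed} ∩ {Ann, Cara, Eve, Jo, Ned, Quinn, Sam, Zed} = {Ann, Cara, Jo, Ned, Sam, Zed}
… ∩ ⟦in front of Jo⟧ = {Ann, Cara, Jo, Ned, Sam, Zed} ∩ {Ann, Eve, Hal, Ned, Ona, Rae, Sam, Zed} = {Ann, Ned, Sam, Zed}
… ∩ ⟦next to Sam⟧ = {Ann, Ned, Sam, Zed} ∩ {Ann, Eve, Jo, Ona, Rae, Sam} = {Ann, Sam}
… ∩ ⟦shiny⟧ = {Ann, Sam} ∩ {Ann, Cara, Hal, Jo, Ona} = {Ann}
So ⟦shiny rope which sank in front of Jo next to Sam⟧ = {Ann}.

{Ann}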